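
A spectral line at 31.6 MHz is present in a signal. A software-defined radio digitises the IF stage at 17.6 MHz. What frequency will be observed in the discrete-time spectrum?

3.6 MHz

31.6 MHz mod fs = 14 MHz.
14 MHz > fs/2 = 8.8 MHz, folds to fs − 14 MHz = 3.6 MHz.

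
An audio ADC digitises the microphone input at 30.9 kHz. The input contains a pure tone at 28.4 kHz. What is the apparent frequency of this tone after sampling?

2.5 kHz

28.4 kHz > fs/2 = 15.45 kHz, folds to fs − 28.4 kHz = 2.5 kHz.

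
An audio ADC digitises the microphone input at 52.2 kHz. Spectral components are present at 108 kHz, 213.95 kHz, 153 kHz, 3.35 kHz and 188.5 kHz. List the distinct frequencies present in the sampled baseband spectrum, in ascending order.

3.35 kHz, 3.6 kHz, 5.15 kHz, 20.3 kHz

fs/2 = 26.1 kHz.
108 kHz mod fs = 3.6 kHz.
3.6 kHz ≤ fs/2 = 26.1 kHz, appears at 3.6 kHz.
213.95 kHz mod fs = 5.15 kHz.
5.15 kHz ≤ fs/2 = 26.1 kHz, appears at 5.15 kHz.
153 kHz mod fs = 48.6 kHz.
48.6 kHz > fs/2 = 26.1 kHz, folds to fs − 48.6 kHz = 3.6 kHz.
3.35 kHz ≤ fs/2 = 26.1 kHz, passes unchanged.
188.5 kHz mod fs = 31.9 kHz.
31.9 kHz > fs/2 = 26.1 kHz, folds to fs − 31.9 kHz = 20.3 kHz.
Distinct values: {3.35 kHz, 3.6 kHz, 5.15 kHz, 20.3 kHz}.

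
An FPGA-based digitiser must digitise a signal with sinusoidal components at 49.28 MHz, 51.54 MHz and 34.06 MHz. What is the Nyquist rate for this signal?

103.08 MHz

Highest-frequency component: 51.54 MHz.
Nyquist rate = 2 × 51.54 MHz = 103.08 MHz.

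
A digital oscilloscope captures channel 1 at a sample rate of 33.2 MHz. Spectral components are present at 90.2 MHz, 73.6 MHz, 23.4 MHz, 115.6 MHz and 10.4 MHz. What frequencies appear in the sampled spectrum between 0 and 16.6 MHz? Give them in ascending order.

fs/2 = 16.6 MHz.
90.2 MHz mod fs = 23.8 MHz.
23.8 MHz > fs/2 = 16.6 MHz, folds to fs − 23.8 MHz = 9.4 MHz.
73.6 MHz mod fs = 7.2 MHz.
7.2 MHz ≤ fs/2 = 16.6 MHz, appears at 7.2 MHz.
23.4 MHz > fs/2 = 16.6 MHz, folds to fs − 23.4 MHz = 9.8 MHz.
115.6 MHz mod fs = 16 MHz.
16 MHz ≤ fs/2 = 16.6 MHz, appears at 16 MHz.
10.4 MHz ≤ fs/2 = 16.6 MHz, passes unchanged.
Distinct values: {7.2 MHz, 9.4 MHz, 9.8 MHz, 10.4 MHz, 16 MHz}.

7.2 MHz, 9.4 MHz, 9.8 MHz, 10.4 MHz, 16 MHz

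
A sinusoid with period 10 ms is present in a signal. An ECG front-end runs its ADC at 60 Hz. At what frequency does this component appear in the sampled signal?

T = 10 ms → f = 1/T = 100 Hz.
100 Hz mod fs = 40 Hz.
40 Hz > fs/2 = 30 Hz, folds to fs − 40 Hz = 20 Hz.

20 Hz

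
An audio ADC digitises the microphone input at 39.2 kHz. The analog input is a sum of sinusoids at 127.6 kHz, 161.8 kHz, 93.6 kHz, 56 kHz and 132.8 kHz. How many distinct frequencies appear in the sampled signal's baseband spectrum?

4

fs/2 = 19.6 kHz.
127.6 kHz mod fs = 10 kHz.
10 kHz ≤ fs/2 = 19.6 kHz, appears at 10 kHz.
161.8 kHz mod fs = 5 kHz.
5 kHz ≤ fs/2 = 19.6 kHz, appears at 5 kHz.
93.6 kHz mod fs = 15.2 kHz.
15.2 kHz ≤ fs/2 = 19.6 kHz, appears at 15.2 kHz.
56 kHz mod fs = 16.8 kHz.
16.8 kHz ≤ fs/2 = 19.6 kHz, appears at 16.8 kHz.
132.8 kHz mod fs = 15.2 kHz.
15.2 kHz ≤ fs/2 = 19.6 kHz, appears at 15.2 kHz.
Distinct values: {5 kHz, 10 kHz, 15.2 kHz, 16.8 kHz} → 4.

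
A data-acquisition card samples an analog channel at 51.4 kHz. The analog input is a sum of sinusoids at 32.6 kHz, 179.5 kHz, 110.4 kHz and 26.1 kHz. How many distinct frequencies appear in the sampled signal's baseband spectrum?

fs/2 = 25.7 kHz.
32.6 kHz > fs/2 = 25.7 kHz, folds to fs − 32.6 kHz = 18.8 kHz.
179.5 kHz mod fs = 25.3 kHz.
25.3 kHz ≤ fs/2 = 25.7 kHz, appears at 25.3 kHz.
110.4 kHz mod fs = 7.6 kHz.
7.6 kHz ≤ fs/2 = 25.7 kHz, appears at 7.6 kHz.
26.1 kHz > fs/2 = 25.7 kHz, folds to fs − 26.1 kHz = 25.3 kHz.
Distinct values: {7.6 kHz, 18.8 kHz, 25.3 kHz} → 3.

3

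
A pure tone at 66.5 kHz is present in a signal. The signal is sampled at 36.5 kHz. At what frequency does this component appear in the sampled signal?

6.5 kHz

66.5 kHz mod fs = 30 kHz.
30 kHz > fs/2 = 18.25 kHz, folds to fs − 30 kHz = 6.5 kHz.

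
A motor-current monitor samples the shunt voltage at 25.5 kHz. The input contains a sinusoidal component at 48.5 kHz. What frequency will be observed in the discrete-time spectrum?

48.5 kHz mod fs = 23 kHz.
23 kHz > fs/2 = 12.75 kHz, folds to fs − 23 kHz = 2.5 kHz.

2.5 kHz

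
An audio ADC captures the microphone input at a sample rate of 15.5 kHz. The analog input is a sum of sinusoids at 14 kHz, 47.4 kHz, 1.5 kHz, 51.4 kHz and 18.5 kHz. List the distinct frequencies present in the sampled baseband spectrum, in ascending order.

fs/2 = 7.75 kHz.
14 kHz > fs/2 = 7.75 kHz, folds to fs − 14 kHz = 1.5 kHz.
47.4 kHz mod fs = 0.9 kHz.
0.9 kHz ≤ fs/2 = 7.75 kHz, appears at 0.9 kHz.
1.5 kHz ≤ fs/2 = 7.75 kHz, passes unchanged.
51.4 kHz mod fs = 4.9 kHz.
4.9 kHz ≤ fs/2 = 7.75 kHz, appears at 4.9 kHz.
18.5 kHz mod fs = 3 kHz.
3 kHz ≤ fs/2 = 7.75 kHz, appears at 3 kHz.
Distinct values: {0.9 kHz, 1.5 kHz, 3 kHz, 4.9 kHz}.

0.9 kHz, 1.5 kHz, 3 kHz, 4.9 kHz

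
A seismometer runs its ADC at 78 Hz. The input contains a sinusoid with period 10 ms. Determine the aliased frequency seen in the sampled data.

T = 10 ms → f = 1/T = 100 Hz.
100 Hz mod fs = 22 Hz.
22 Hz ≤ fs/2 = 39 Hz, appears at 22 Hz.

22 Hz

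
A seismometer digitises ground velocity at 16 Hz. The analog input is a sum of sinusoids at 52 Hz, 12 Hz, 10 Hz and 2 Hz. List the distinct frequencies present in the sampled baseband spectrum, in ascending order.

fs/2 = 8 Hz.
52 Hz mod fs = 4 Hz.
4 Hz ≤ fs/2 = 8 Hz, appears at 4 Hz.
12 Hz > fs/2 = 8 Hz, folds to fs − 12 Hz = 4 Hz.
10 Hz > fs/2 = 8 Hz, folds to fs − 10 Hz = 6 Hz.
2 Hz ≤ fs/2 = 8 Hz, passes unchanged.
Distinct values: {2 Hz, 4 Hz, 6 Hz}.

2 Hz, 4 Hz, 6 Hz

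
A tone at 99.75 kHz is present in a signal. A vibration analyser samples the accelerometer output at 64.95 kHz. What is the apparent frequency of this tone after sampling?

99.75 kHz mod fs = 34.8 kHz.
34.8 kHz > fs/2 = 32.475 kHz, folds to fs − 34.8 kHz = 30.15 kHz.

30.15 kHz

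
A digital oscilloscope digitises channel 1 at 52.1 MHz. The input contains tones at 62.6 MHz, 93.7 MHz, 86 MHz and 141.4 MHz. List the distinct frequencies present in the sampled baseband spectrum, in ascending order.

fs/2 = 26.05 MHz.
62.6 MHz mod fs = 10.5 MHz.
10.5 MHz ≤ fs/2 = 26.05 MHz, appears at 10.5 MHz.
93.7 MHz mod fs = 41.6 MHz.
41.6 MHz > fs/2 = 26.05 MHz, folds to fs − 41.6 MHz = 10.5 MHz.
86 MHz mod fs = 33.9 MHz.
33.9 MHz > fs/2 = 26.05 MHz, folds to fs − 33.9 MHz = 18.2 MHz.
141.4 MHz mod fs = 37.2 MHz.
37.2 MHz > fs/2 = 26.05 MHz, folds to fs − 37.2 MHz = 14.9 MHz.
Distinct values: {10.5 MHz, 14.9 MHz, 18.2 MHz}.

10.5 MHz, 14.9 MHz, 18.2 MHz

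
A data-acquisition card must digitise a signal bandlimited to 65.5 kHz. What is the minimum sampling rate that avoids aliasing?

Nyquist rate = 2 × 65.5 kHz = 131 kHz.

131 kHz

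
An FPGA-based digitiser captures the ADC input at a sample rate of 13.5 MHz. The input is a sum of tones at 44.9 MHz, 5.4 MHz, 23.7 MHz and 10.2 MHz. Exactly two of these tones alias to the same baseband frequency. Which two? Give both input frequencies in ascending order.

10.2 MHz, 23.7 MHz

fs/2 = 6.75 MHz.
44.9 MHz mod fs = 4.4 MHz.
4.4 MHz ≤ fs/2 = 6.75 MHz, appears at 4.4 MHz.
5.4 MHz ≤ fs/2 = 6.75 MHz, passes unchanged.
23.7 MHz mod fs = 10.2 MHz.
10.2 MHz > fs/2 = 6.75 MHz, folds to fs − 10.2 MHz = 3.3 MHz.
10.2 MHz > fs/2 = 6.75 MHz, folds to fs − 10.2 MHz = 3.3 MHz.
10.2 MHz and 23.7 MHz both map to 3.3 MHz.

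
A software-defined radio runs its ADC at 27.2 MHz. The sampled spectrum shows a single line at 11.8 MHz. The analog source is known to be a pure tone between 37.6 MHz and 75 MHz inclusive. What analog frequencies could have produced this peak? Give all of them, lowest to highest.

Frequencies that alias to 11.8 MHz are k·fs ± 11.8 MHz for integer k ≥ 0.
k=0: 11.8 MHz.
k=1: 15.4 MHz, 39 MHz.
k=2: 42.6 MHz, 66.2 MHz.
k=3: 69.8 MHz, 93.4 MHz.
k=4: 97 MHz, 120.6 MHz.
Within [37.6 MHz, 75 MHz]: 39 MHz, 42.6 MHz, 66.2 MHz, 69.8 MHz.

39 MHz, 42.6 MHz, 66.2 MHz, 69.8 MHz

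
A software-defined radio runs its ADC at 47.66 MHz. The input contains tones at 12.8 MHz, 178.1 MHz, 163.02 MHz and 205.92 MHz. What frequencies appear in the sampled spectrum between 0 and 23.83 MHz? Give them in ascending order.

12.54 MHz, 12.8 MHz, 15.28 MHz, 20.04 MHz

fs/2 = 23.83 MHz.
12.8 MHz ≤ fs/2 = 23.83 MHz, passes unchanged.
178.1 MHz mod fs = 35.12 MHz.
35.12 MHz > fs/2 = 23.83 MHz, folds to fs − 35.12 MHz = 12.54 MHz.
163.02 MHz mod fs = 20.04 MHz.
20.04 MHz ≤ fs/2 = 23.83 MHz, appears at 20.04 MHz.
205.92 MHz mod fs = 15.28 MHz.
15.28 MHz ≤ fs/2 = 23.83 MHz, appears at 15.28 MHz.
Distinct values: {12.54 MHz, 12.8 MHz, 15.28 MHz, 20.04 MHz}.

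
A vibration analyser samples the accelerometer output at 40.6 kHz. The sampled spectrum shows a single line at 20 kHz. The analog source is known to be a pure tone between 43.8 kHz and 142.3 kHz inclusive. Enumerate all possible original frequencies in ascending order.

60.6 kHz, 61.2 kHz, 101.2 kHz, 101.8 kHz, 141.8 kHz

Frequencies that alias to 20 kHz are k·fs ± 20 kHz for integer k ≥ 0.
k=0: 20 kHz.
k=1: 20.6 kHz, 60.6 kHz.
k=2: 61.2 kHz, 101.2 kHz.
k=3: 101.8 kHz, 141.8 kHz.
k=4: 142.4 kHz, 182.4 kHz.
Within [43.8 kHz, 142.3 kHz]: 60.6 kHz, 61.2 kHz, 101.2 kHz, 101.8 kHz, 141.8 kHz.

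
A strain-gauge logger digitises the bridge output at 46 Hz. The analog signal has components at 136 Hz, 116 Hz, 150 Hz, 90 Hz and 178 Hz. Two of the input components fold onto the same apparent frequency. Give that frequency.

fs/2 = 23 Hz.
136 Hz mod fs = 44 Hz.
44 Hz > fs/2 = 23 Hz, folds to fs − 44 Hz = 2 Hz.
116 Hz mod fs = 24 Hz.
24 Hz > fs/2 = 23 Hz, folds to fs − 24 Hz = 22 Hz.
150 Hz mod fs = 12 Hz.
12 Hz ≤ fs/2 = 23 Hz, appears at 12 Hz.
90 Hz mod fs = 44 Hz.
44 Hz > fs/2 = 23 Hz, folds to fs − 44 Hz = 2 Hz.
178 Hz mod fs = 40 Hz.
40 Hz > fs/2 = 23 Hz, folds to fs − 40 Hz = 6 Hz.
90 Hz and 136 Hz both map to 2 Hz.

2 Hz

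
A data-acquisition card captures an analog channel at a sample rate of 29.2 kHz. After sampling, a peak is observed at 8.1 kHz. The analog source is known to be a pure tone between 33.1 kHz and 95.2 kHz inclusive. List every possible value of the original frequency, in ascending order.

37.3 kHz, 50.3 kHz, 66.5 kHz, 79.5 kHz

Frequencies that alias to 8.1 kHz are k·fs ± 8.1 kHz for integer k ≥ 0.
k=0: 8.1 kHz.
k=1: 21.1 kHz, 37.3 kHz.
k=2: 50.3 kHz, 66.5 kHz.
k=3: 79.5 kHz, 95.7 kHz.
k=4: 108.7 kHz, 124.9 kHz.
Within [33.1 kHz, 95.2 kHz]: 37.3 kHz, 50.3 kHz, 66.5 kHz, 79.5 kHz.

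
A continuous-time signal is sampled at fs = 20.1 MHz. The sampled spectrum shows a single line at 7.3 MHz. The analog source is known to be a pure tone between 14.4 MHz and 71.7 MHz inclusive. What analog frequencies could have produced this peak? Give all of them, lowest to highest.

Frequencies that alias to 7.3 MHz are k·fs ± 7.3 MHz for integer k ≥ 0.
k=0: 7.3 MHz.
k=1: 12.8 MHz, 27.4 MHz.
k=2: 32.9 MHz, 47.5 MHz.
k=3: 53 MHz, 67.6 MHz.
k=4: 73.1 MHz, 87.7 MHz.
Within [14.4 MHz, 71.7 MHz]: 27.4 MHz, 32.9 MHz, 47.5 MHz, 53 MHz, 67.6 MHz.

27.4 MHz, 32.9 MHz, 47.5 MHz, 53 MHz, 67.6 MHz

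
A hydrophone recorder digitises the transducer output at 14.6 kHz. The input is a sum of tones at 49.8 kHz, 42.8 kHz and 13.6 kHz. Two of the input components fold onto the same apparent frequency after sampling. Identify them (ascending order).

13.6 kHz, 42.8 kHz

fs/2 = 7.3 kHz.
49.8 kHz mod fs = 6 kHz.
6 kHz ≤ fs/2 = 7.3 kHz, appears at 6 kHz.
42.8 kHz mod fs = 13.6 kHz.
13.6 kHz > fs/2 = 7.3 kHz, folds to fs − 13.6 kHz = 1 kHz.
13.6 kHz > fs/2 = 7.3 kHz, folds to fs − 13.6 kHz = 1 kHz.
13.6 kHz and 42.8 kHz both map to 1 kHz.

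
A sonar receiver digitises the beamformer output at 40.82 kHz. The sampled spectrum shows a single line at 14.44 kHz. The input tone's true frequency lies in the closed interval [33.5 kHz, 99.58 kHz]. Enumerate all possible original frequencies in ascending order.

55.26 kHz, 67.2 kHz, 96.08 kHz

Frequencies that alias to 14.44 kHz are k·fs ± 14.44 kHz for integer k ≥ 0.
k=0: 14.44 kHz.
k=1: 26.38 kHz, 55.26 kHz.
k=2: 67.2 kHz, 96.08 kHz.
k=3: 108.02 kHz, 136.9 kHz.
Within [33.5 kHz, 99.58 kHz]: 55.26 kHz, 67.2 kHz, 96.08 kHz.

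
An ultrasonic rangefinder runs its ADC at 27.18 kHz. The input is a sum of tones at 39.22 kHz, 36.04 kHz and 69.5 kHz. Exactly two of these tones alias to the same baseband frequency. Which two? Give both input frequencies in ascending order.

39.22 kHz, 69.5 kHz

fs/2 = 13.59 kHz.
39.22 kHz mod fs = 12.04 kHz.
12.04 kHz ≤ fs/2 = 13.59 kHz, appears at 12.04 kHz.
36.04 kHz mod fs = 8.86 kHz.
8.86 kHz ≤ fs/2 = 13.59 kHz, appears at 8.86 kHz.
69.5 kHz mod fs = 15.14 kHz.
15.14 kHz > fs/2 = 13.59 kHz, folds to fs − 15.14 kHz = 12.04 kHz.
39.22 kHz and 69.5 kHz both map to 12.04 kHz.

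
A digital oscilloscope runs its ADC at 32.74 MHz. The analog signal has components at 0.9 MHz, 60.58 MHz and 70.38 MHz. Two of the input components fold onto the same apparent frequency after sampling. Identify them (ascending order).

60.58 MHz, 70.38 MHz

fs/2 = 16.37 MHz.
0.9 MHz ≤ fs/2 = 16.37 MHz, passes unchanged.
60.58 MHz mod fs = 27.84 MHz.
27.84 MHz > fs/2 = 16.37 MHz, folds to fs − 27.84 MHz = 4.9 MHz.
70.38 MHz mod fs = 4.9 MHz.
4.9 MHz ≤ fs/2 = 16.37 MHz, appears at 4.9 MHz.
60.58 MHz and 70.38 MHz both map to 4.9 MHz.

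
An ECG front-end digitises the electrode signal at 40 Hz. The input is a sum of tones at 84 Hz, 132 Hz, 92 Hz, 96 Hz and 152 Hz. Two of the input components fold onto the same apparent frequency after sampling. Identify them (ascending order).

fs/2 = 20 Hz.
84 Hz mod fs = 4 Hz.
4 Hz ≤ fs/2 = 20 Hz, appears at 4 Hz.
132 Hz mod fs = 12 Hz.
12 Hz ≤ fs/2 = 20 Hz, appears at 12 Hz.
92 Hz mod fs = 12 Hz.
12 Hz ≤ fs/2 = 20 Hz, appears at 12 Hz.
96 Hz mod fs = 16 Hz.
16 Hz ≤ fs/2 = 20 Hz, appears at 16 Hz.
152 Hz mod fs = 32 Hz.
32 Hz > fs/2 = 20 Hz, folds to fs − 32 Hz = 8 Hz.
92 Hz and 132 Hz both map to 12 Hz.

92 Hz, 132 Hz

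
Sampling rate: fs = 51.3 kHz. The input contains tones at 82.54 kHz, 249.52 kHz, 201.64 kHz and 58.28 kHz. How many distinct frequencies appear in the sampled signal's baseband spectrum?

fs/2 = 25.65 kHz.
82.54 kHz mod fs = 31.24 kHz.
31.24 kHz > fs/2 = 25.65 kHz, folds to fs − 31.24 kHz = 20.06 kHz.
249.52 kHz mod fs = 44.32 kHz.
44.32 kHz > fs/2 = 25.65 kHz, folds to fs − 44.32 kHz = 6.98 kHz.
201.64 kHz mod fs = 47.74 kHz.
47.74 kHz > fs/2 = 25.65 kHz, folds to fs − 47.74 kHz = 3.56 kHz.
58.28 kHz mod fs = 6.98 kHz.
6.98 kHz ≤ fs/2 = 25.65 kHz, appears at 6.98 kHz.
Distinct values: {3.56 kHz, 6.98 kHz, 20.06 kHz} → 3.

3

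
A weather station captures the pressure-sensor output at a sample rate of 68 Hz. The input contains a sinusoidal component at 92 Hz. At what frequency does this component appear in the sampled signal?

24 Hz

92 Hz mod fs = 24 Hz.
24 Hz ≤ fs/2 = 34 Hz, appears at 24 Hz.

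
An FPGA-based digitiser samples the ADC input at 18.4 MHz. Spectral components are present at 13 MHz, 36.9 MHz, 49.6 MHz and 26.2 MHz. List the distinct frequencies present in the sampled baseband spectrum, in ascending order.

0.1 MHz, 5.4 MHz, 5.6 MHz, 7.8 MHz

fs/2 = 9.2 MHz.
13 MHz > fs/2 = 9.2 MHz, folds to fs − 13 MHz = 5.4 MHz.
36.9 MHz mod fs = 0.1 MHz.
0.1 MHz ≤ fs/2 = 9.2 MHz, appears at 0.1 MHz.
49.6 MHz mod fs = 12.8 MHz.
12.8 MHz > fs/2 = 9.2 MHz, folds to fs − 12.8 MHz = 5.6 MHz.
26.2 MHz mod fs = 7.8 MHz.
7.8 MHz ≤ fs/2 = 9.2 MHz, appears at 7.8 MHz.
Distinct values: {0.1 MHz, 5.4 MHz, 5.6 MHz, 7.8 MHz}.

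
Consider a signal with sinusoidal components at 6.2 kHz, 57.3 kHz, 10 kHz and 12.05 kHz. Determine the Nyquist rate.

Highest-frequency component: 57.3 kHz.
Nyquist rate = 2 × 57.3 kHz = 114.6 kHz.

114.6 kHz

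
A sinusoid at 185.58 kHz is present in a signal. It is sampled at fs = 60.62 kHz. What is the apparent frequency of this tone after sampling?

3.72 kHz

185.58 kHz mod fs = 3.72 kHz.
3.72 kHz ≤ fs/2 = 30.31 kHz, appears at 3.72 kHz.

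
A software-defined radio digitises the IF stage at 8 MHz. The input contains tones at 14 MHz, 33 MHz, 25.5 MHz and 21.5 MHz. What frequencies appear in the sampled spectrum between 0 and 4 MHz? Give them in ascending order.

fs/2 = 4 MHz.
14 MHz mod fs = 6 MHz.
6 MHz > fs/2 = 4 MHz, folds to fs − 6 MHz = 2 MHz.
33 MHz mod fs = 1 MHz.
1 MHz ≤ fs/2 = 4 MHz, appears at 1 MHz.
25.5 MHz mod fs = 1.5 MHz.
1.5 MHz ≤ fs/2 = 4 MHz, appears at 1.5 MHz.
21.5 MHz mod fs = 5.5 MHz.
5.5 MHz > fs/2 = 4 MHz, folds to fs − 5.5 MHz = 2.5 MHz.
Distinct values: {1 MHz, 1.5 MHz, 2 MHz, 2.5 MHz}.

1 MHz, 1.5 MHz, 2 MHz, 2.5 MHz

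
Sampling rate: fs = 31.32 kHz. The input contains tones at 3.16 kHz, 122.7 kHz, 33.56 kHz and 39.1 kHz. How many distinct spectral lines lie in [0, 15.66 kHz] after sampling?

fs/2 = 15.66 kHz.
3.16 kHz ≤ fs/2 = 15.66 kHz, passes unchanged.
122.7 kHz mod fs = 28.74 kHz.
28.74 kHz > fs/2 = 15.66 kHz, folds to fs − 28.74 kHz = 2.58 kHz.
33.56 kHz mod fs = 2.24 kHz.
2.24 kHz ≤ fs/2 = 15.66 kHz, appears at 2.24 kHz.
39.1 kHz mod fs = 7.78 kHz.
7.78 kHz ≤ fs/2 = 15.66 kHz, appears at 7.78 kHz.
Distinct values: {2.24 kHz, 2.58 kHz, 3.16 kHz, 7.78 kHz} → 4.

4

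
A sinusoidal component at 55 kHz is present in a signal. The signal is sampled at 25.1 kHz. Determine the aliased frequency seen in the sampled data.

4.8 kHz

55 kHz mod fs = 4.8 kHz.
4.8 kHz ≤ fs/2 = 12.55 kHz, appears at 4.8 kHz.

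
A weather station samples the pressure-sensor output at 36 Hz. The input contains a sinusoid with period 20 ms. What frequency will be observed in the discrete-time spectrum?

T = 20 ms → f = 1/T = 50 Hz.
50 Hz mod fs = 14 Hz.
14 Hz ≤ fs/2 = 18 Hz, appears at 14 Hz.

14 Hz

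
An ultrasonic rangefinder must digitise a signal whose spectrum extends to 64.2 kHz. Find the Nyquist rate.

128.4 kHz

Nyquist rate = 2 × 64.2 kHz = 128.4 kHz.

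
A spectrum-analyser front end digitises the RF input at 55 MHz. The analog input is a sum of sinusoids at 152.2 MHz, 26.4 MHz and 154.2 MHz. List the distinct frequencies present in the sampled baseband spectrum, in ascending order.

10.8 MHz, 12.8 MHz, 26.4 MHz

fs/2 = 27.5 MHz.
152.2 MHz mod fs = 42.2 MHz.
42.2 MHz > fs/2 = 27.5 MHz, folds to fs − 42.2 MHz = 12.8 MHz.
26.4 MHz ≤ fs/2 = 27.5 MHz, passes unchanged.
154.2 MHz mod fs = 44.2 MHz.
44.2 MHz > fs/2 = 27.5 MHz, folds to fs − 44.2 MHz = 10.8 MHz.
Distinct values: {10.8 MHz, 12.8 MHz, 26.4 MHz}.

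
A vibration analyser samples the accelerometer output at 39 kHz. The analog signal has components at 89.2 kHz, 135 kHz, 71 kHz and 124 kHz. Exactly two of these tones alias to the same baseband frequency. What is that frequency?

fs/2 = 19.5 kHz.
89.2 kHz mod fs = 11.2 kHz.
11.2 kHz ≤ fs/2 = 19.5 kHz, appears at 11.2 kHz.
135 kHz mod fs = 18 kHz.
18 kHz ≤ fs/2 = 19.5 kHz, appears at 18 kHz.
71 kHz mod fs = 32 kHz.
32 kHz > fs/2 = 19.5 kHz, folds to fs − 32 kHz = 7 kHz.
124 kHz mod fs = 7 kHz.
7 kHz ≤ fs/2 = 19.5 kHz, appears at 7 kHz.
71 kHz and 124 kHz both map to 7 kHz.

7 kHz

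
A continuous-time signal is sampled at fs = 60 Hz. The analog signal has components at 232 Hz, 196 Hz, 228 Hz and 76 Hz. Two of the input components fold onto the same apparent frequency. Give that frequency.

16 Hz

fs/2 = 30 Hz.
232 Hz mod fs = 52 Hz.
52 Hz > fs/2 = 30 Hz, folds to fs − 52 Hz = 8 Hz.
196 Hz mod fs = 16 Hz.
16 Hz ≤ fs/2 = 30 Hz, appears at 16 Hz.
228 Hz mod fs = 48 Hz.
48 Hz > fs/2 = 30 Hz, folds to fs − 48 Hz = 12 Hz.
76 Hz mod fs = 16 Hz.
16 Hz ≤ fs/2 = 30 Hz, appears at 16 Hz.
76 Hz and 196 Hz both map to 16 Hz.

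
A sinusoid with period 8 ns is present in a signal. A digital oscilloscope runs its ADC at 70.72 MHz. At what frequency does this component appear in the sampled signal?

T = 8 ns → f = 1/T = 125 MHz.
125 MHz mod fs = 54.28 MHz.
54.28 MHz > fs/2 = 35.36 MHz, folds to fs − 54.28 MHz = 16.44 MHz.

16.44 MHz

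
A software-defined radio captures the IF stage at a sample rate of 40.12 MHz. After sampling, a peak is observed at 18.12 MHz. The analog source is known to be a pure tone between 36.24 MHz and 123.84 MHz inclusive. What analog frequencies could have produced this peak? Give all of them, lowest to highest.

58.24 MHz, 62.12 MHz, 98.36 MHz, 102.24 MHz

Frequencies that alias to 18.12 MHz are k·fs ± 18.12 MHz for integer k ≥ 0.
k=0: 18.12 MHz.
k=1: 22 MHz, 58.24 MHz.
k=2: 62.12 MHz, 98.36 MHz.
k=3: 102.24 MHz, 138.48 MHz.
k=4: 142.36 MHz, 178.6 MHz.
Within [36.24 MHz, 123.84 MHz]: 58.24 MHz, 62.12 MHz, 98.36 MHz, 102.24 MHz.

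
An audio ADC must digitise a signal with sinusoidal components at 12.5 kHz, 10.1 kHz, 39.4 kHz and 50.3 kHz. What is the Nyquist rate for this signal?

Highest-frequency component: 50.3 kHz.
Nyquist rate = 2 × 50.3 kHz = 100.6 kHz.

100.6 kHz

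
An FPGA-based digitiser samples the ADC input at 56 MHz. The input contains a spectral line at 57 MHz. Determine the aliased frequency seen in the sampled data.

57 MHz mod fs = 1 MHz.
1 MHz ≤ fs/2 = 28 MHz, appears at 1 MHz.

1 MHz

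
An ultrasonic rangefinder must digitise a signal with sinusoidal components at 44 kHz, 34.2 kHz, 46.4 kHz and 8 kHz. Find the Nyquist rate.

Highest-frequency component: 46.4 kHz.
Nyquist rate = 2 × 46.4 kHz = 92.8 kHz.

92.8 kHz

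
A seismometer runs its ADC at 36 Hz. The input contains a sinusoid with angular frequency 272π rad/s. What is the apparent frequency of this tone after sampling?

ω = 272π rad/s → f = ω/(2π) = 136 Hz.
136 Hz mod fs = 28 Hz.
28 Hz > fs/2 = 18 Hz, folds to fs − 28 Hz = 8 Hz.

8 Hz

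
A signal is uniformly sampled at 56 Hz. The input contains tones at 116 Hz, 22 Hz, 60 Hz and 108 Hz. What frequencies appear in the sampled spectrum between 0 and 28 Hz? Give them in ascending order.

fs/2 = 28 Hz.
116 Hz mod fs = 4 Hz.
4 Hz ≤ fs/2 = 28 Hz, appears at 4 Hz.
22 Hz ≤ fs/2 = 28 Hz, passes unchanged.
60 Hz mod fs = 4 Hz.
4 Hz ≤ fs/2 = 28 Hz, appears at 4 Hz.
108 Hz mod fs = 52 Hz.
52 Hz > fs/2 = 28 Hz, folds to fs − 52 Hz = 4 Hz.
Distinct values: {4 Hz, 22 Hz}.

4 Hz, 22 Hz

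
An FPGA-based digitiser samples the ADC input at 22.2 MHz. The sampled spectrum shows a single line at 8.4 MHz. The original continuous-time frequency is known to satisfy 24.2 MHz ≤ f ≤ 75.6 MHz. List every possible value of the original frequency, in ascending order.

30.6 MHz, 36 MHz, 52.8 MHz, 58.2 MHz, 75 MHz

Frequencies that alias to 8.4 MHz are k·fs ± 8.4 MHz for integer k ≥ 0.
k=0: 8.4 MHz.
k=1: 13.8 MHz, 30.6 MHz.
k=2: 36 MHz, 52.8 MHz.
k=3: 58.2 MHz, 75 MHz.
k=4: 80.4 MHz, 97.2 MHz.
Within [24.2 MHz, 75.6 MHz]: 30.6 MHz, 36 MHz, 52.8 MHz, 58.2 MHz, 75 MHz.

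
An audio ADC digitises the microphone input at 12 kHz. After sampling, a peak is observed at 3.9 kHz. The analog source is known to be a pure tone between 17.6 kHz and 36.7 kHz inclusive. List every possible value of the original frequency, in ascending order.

20.1 kHz, 27.9 kHz, 32.1 kHz

Frequencies that alias to 3.9 kHz are k·fs ± 3.9 kHz for integer k ≥ 0.
k=0: 3.9 kHz.
k=1: 8.1 kHz, 15.9 kHz.
k=2: 20.1 kHz, 27.9 kHz.
k=3: 32.1 kHz, 39.9 kHz.
k=4: 44.1 kHz, 51.9 kHz.
Within [17.6 kHz, 36.7 kHz]: 20.1 kHz, 27.9 kHz, 32.1 kHz.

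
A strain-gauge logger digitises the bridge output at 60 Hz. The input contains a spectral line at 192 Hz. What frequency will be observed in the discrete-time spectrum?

192 Hz mod fs = 12 Hz.
12 Hz ≤ fs/2 = 30 Hz, appears at 12 Hz.

12 Hz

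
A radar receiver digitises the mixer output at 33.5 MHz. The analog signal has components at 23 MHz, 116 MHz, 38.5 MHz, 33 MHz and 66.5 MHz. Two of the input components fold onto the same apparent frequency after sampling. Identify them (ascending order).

33 MHz, 66.5 MHz

fs/2 = 16.75 MHz.
23 MHz > fs/2 = 16.75 MHz, folds to fs − 23 MHz = 10.5 MHz.
116 MHz mod fs = 15.5 MHz.
15.5 MHz ≤ fs/2 = 16.75 MHz, appears at 15.5 MHz.
38.5 MHz mod fs = 5 MHz.
5 MHz ≤ fs/2 = 16.75 MHz, appears at 5 MHz.
33 MHz > fs/2 = 16.75 MHz, folds to fs − 33 MHz = 0.5 MHz.
66.5 MHz mod fs = 33 MHz.
33 MHz > fs/2 = 16.75 MHz, folds to fs − 33 MHz = 0.5 MHz.
33 MHz and 66.5 MHz both map to 0.5 MHz.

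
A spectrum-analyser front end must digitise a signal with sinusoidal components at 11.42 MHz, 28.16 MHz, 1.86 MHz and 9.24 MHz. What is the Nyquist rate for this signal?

56.32 MHz

Highest-frequency component: 28.16 MHz.
Nyquist rate = 2 × 28.16 MHz = 56.32 MHz.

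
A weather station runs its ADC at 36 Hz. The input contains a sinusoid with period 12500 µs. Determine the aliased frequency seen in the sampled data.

8 Hz

T = 12500 µs → f = 1/T = 80 Hz.
80 Hz mod fs = 8 Hz.
8 Hz ≤ fs/2 = 18 Hz, appears at 8 Hz.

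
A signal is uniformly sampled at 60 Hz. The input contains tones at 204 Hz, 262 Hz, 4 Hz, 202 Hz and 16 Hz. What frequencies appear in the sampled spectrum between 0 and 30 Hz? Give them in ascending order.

4 Hz, 16 Hz, 22 Hz, 24 Hz

fs/2 = 30 Hz.
204 Hz mod fs = 24 Hz.
24 Hz ≤ fs/2 = 30 Hz, appears at 24 Hz.
262 Hz mod fs = 22 Hz.
22 Hz ≤ fs/2 = 30 Hz, appears at 22 Hz.
4 Hz ≤ fs/2 = 30 Hz, passes unchanged.
202 Hz mod fs = 22 Hz.
22 Hz ≤ fs/2 = 30 Hz, appears at 22 Hz.
16 Hz ≤ fs/2 = 30 Hz, passes unchanged.
Distinct values: {4 Hz, 16 Hz, 22 Hz, 24 Hz}.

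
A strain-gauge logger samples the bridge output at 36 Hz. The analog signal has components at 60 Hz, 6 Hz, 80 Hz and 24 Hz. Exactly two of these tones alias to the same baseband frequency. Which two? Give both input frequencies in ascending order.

fs/2 = 18 Hz.
60 Hz mod fs = 24 Hz.
24 Hz > fs/2 = 18 Hz, folds to fs − 24 Hz = 12 Hz.
6 Hz ≤ fs/2 = 18 Hz, passes unchanged.
80 Hz mod fs = 8 Hz.
8 Hz ≤ fs/2 = 18 Hz, appears at 8 Hz.
24 Hz > fs/2 = 18 Hz, folds to fs − 24 Hz = 12 Hz.
24 Hz and 60 Hz both map to 12 Hz.

24 Hz, 60 Hz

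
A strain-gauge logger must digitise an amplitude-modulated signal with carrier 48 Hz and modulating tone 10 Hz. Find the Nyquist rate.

116 Hz

AM sidebands sit at fc ± fm = 38 Hz and 58 Hz.
Highest-frequency component: 58 Hz.
Nyquist rate = 2 × 58 Hz = 116 Hz.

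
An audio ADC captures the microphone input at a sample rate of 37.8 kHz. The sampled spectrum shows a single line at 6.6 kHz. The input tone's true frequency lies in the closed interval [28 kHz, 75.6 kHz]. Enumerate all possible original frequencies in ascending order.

Frequencies that alias to 6.6 kHz are k·fs ± 6.6 kHz for integer k ≥ 0.
k=0: 6.6 kHz.
k=1: 31.2 kHz, 44.4 kHz.
k=2: 69 kHz, 82.2 kHz.
k=3: 106.8 kHz, 120 kHz.
Within [28 kHz, 75.6 kHz]: 31.2 kHz, 44.4 kHz, 69 kHz.

31.2 kHz, 44.4 kHz, 69 kHz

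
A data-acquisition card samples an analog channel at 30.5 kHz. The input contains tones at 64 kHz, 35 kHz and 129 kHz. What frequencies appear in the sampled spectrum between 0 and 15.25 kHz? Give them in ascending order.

3 kHz, 4.5 kHz, 7 kHz

fs/2 = 15.25 kHz.
64 kHz mod fs = 3 kHz.
3 kHz ≤ fs/2 = 15.25 kHz, appears at 3 kHz.
35 kHz mod fs = 4.5 kHz.
4.5 kHz ≤ fs/2 = 15.25 kHz, appears at 4.5 kHz.
129 kHz mod fs = 7 kHz.
7 kHz ≤ fs/2 = 15.25 kHz, appears at 7 kHz.
Distinct values: {3 kHz, 4.5 kHz, 7 kHz}.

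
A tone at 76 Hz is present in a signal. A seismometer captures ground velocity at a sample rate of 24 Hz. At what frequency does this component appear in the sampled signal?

4 Hz

76 Hz mod fs = 4 Hz.
4 Hz ≤ fs/2 = 12 Hz, appears at 4 Hz.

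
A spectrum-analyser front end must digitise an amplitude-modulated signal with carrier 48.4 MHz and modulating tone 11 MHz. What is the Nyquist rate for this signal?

118.8 MHz

AM sidebands sit at fc ± fm = 37.4 MHz and 59.4 MHz.
Highest-frequency component: 59.4 MHz.
Nyquist rate = 2 × 59.4 MHz = 118.8 MHz.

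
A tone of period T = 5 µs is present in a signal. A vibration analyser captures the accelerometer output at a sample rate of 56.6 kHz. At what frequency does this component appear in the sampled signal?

T = 5 µs → f = 1/T = 200 kHz.
200 kHz mod fs = 30.2 kHz.
30.2 kHz > fs/2 = 28.3 kHz, folds to fs − 30.2 kHz = 26.4 kHz.

26.4 kHz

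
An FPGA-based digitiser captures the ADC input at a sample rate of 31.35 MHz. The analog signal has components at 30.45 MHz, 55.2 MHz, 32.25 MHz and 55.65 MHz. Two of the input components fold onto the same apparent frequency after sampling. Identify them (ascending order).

fs/2 = 15.675 MHz.
30.45 MHz > fs/2 = 15.675 MHz, folds to fs − 30.45 MHz = 0.9 MHz.
55.2 MHz mod fs = 23.85 MHz.
23.85 MHz > fs/2 = 15.675 MHz, folds to fs − 23.85 MHz = 7.5 MHz.
32.25 MHz mod fs = 0.9 MHz.
0.9 MHz ≤ fs/2 = 15.675 MHz, appears at 0.9 MHz.
55.65 MHz mod fs = 24.3 MHz.
24.3 MHz > fs/2 = 15.675 MHz, folds to fs − 24.3 MHz = 7.05 MHz.
30.45 MHz and 32.25 MHz both map to 0.9 MHz.

30.45 MHz, 32.25 MHz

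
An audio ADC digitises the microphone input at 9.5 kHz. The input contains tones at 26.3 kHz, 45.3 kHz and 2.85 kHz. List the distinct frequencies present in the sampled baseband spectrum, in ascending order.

2.2 kHz, 2.85 kHz

fs/2 = 4.75 kHz.
26.3 kHz mod fs = 7.3 kHz.
7.3 kHz > fs/2 = 4.75 kHz, folds to fs − 7.3 kHz = 2.2 kHz.
45.3 kHz mod fs = 7.3 kHz.
7.3 kHz > fs/2 = 4.75 kHz, folds to fs − 7.3 kHz = 2.2 kHz.
2.85 kHz ≤ fs/2 = 4.75 kHz, passes unchanged.
Distinct values: {2.2 kHz, 2.85 kHz}.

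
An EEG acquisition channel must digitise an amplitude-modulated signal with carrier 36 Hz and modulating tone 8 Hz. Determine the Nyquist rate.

88 Hz

AM sidebands sit at fc ± fm = 28 Hz and 44 Hz.
Highest-frequency component: 44 Hz.
Nyquist rate = 2 × 44 Hz = 88 Hz.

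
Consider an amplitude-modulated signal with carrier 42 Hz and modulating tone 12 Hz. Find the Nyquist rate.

AM sidebands sit at fc ± fm = 30 Hz and 54 Hz.
Highest-frequency component: 54 Hz.
Nyquist rate = 2 × 54 Hz = 108 Hz.

108 Hz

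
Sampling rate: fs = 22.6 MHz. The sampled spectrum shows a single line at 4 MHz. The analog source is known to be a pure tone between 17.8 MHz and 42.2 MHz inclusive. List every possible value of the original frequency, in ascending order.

Frequencies that alias to 4 MHz are k·fs ± 4 MHz for integer k ≥ 0.
k=0: 4 MHz.
k=1: 18.6 MHz, 26.6 MHz.
k=2: 41.2 MHz, 49.2 MHz.
k=3: 63.8 MHz, 71.8 MHz.
Within [17.8 MHz, 42.2 MHz]: 18.6 MHz, 26.6 MHz, 41.2 MHz.

18.6 MHz, 26.6 MHz, 41.2 MHz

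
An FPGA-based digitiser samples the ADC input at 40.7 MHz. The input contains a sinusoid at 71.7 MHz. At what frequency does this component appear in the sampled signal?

71.7 MHz mod fs = 31 MHz.
31 MHz > fs/2 = 20.35 MHz, folds to fs − 31 MHz = 9.7 MHz.

9.7 MHz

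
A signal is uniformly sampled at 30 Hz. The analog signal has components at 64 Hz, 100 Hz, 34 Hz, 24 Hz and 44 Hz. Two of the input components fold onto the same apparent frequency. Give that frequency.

fs/2 = 15 Hz.
64 Hz mod fs = 4 Hz.
4 Hz ≤ fs/2 = 15 Hz, appears at 4 Hz.
100 Hz mod fs = 10 Hz.
10 Hz ≤ fs/2 = 15 Hz, appears at 10 Hz.
34 Hz mod fs = 4 Hz.
4 Hz ≤ fs/2 = 15 Hz, appears at 4 Hz.
24 Hz > fs/2 = 15 Hz, folds to fs − 24 Hz = 6 Hz.
44 Hz mod fs = 14 Hz.
14 Hz ≤ fs/2 = 15 Hz, appears at 14 Hz.
34 Hz and 64 Hz both map to 4 Hz.

4 Hz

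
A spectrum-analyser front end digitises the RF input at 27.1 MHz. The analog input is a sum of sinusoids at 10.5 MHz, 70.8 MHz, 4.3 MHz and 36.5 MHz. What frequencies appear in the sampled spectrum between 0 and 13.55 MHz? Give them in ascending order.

fs/2 = 13.55 MHz.
10.5 MHz ≤ fs/2 = 13.55 MHz, passes unchanged.
70.8 MHz mod fs = 16.6 MHz.
16.6 MHz > fs/2 = 13.55 MHz, folds to fs − 16.6 MHz = 10.5 MHz.
4.3 MHz ≤ fs/2 = 13.55 MHz, passes unchanged.
36.5 MHz mod fs = 9.4 MHz.
9.4 MHz ≤ fs/2 = 13.55 MHz, appears at 9.4 MHz.
Distinct values: {4.3 MHz, 9.4 MHz, 10.5 MHz}.

4.3 MHz, 9.4 MHz, 10.5 MHz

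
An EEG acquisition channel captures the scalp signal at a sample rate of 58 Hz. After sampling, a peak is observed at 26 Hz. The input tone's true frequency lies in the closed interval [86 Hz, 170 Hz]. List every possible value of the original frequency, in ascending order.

90 Hz, 142 Hz, 148 Hz

Frequencies that alias to 26 Hz are k·fs ± 26 Hz for integer k ≥ 0.
k=0: 26 Hz.
k=1: 32 Hz, 84 Hz.
k=2: 90 Hz, 142 Hz.
k=3: 148 Hz, 200 Hz.
k=4: 206 Hz, 258 Hz.
Within [86 Hz, 170 Hz]: 90 Hz, 142 Hz, 148 Hz.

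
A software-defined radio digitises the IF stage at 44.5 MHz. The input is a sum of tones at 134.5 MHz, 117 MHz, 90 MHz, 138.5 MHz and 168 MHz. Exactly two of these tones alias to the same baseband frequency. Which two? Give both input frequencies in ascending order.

90 MHz, 134.5 MHz

fs/2 = 22.25 MHz.
134.5 MHz mod fs = 1 MHz.
1 MHz ≤ fs/2 = 22.25 MHz, appears at 1 MHz.
117 MHz mod fs = 28 MHz.
28 MHz > fs/2 = 22.25 MHz, folds to fs − 28 MHz = 16.5 MHz.
90 MHz mod fs = 1 MHz.
1 MHz ≤ fs/2 = 22.25 MHz, appears at 1 MHz.
138.5 MHz mod fs = 5 MHz.
5 MHz ≤ fs/2 = 22.25 MHz, appears at 5 MHz.
168 MHz mod fs = 34.5 MHz.
34.5 MHz > fs/2 = 22.25 MHz, folds to fs − 34.5 MHz = 10 MHz.
90 MHz and 134.5 MHz both map to 1 MHz.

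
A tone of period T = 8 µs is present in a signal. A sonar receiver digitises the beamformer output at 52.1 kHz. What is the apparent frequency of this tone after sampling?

T = 8 µs → f = 1/T = 125 kHz.
125 kHz mod fs = 20.8 kHz.
20.8 kHz ≤ fs/2 = 26.05 kHz, appears at 20.8 kHz.

20.8 kHz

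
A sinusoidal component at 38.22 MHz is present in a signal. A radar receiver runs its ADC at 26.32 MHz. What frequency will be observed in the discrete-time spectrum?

11.9 MHz

38.22 MHz mod fs = 11.9 MHz.
11.9 MHz ≤ fs/2 = 13.16 MHz, appears at 11.9 MHz.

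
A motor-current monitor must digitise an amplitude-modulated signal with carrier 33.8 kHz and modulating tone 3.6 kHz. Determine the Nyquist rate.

74.8 kHz

AM sidebands sit at fc ± fm = 30.2 kHz and 37.4 kHz.
Highest-frequency component: 37.4 kHz.
Nyquist rate = 2 × 37.4 kHz = 74.8 kHz.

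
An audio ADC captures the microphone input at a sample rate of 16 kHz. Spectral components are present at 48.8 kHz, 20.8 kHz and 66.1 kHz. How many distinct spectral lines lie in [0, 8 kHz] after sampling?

fs/2 = 8 kHz.
48.8 kHz mod fs = 0.8 kHz.
0.8 kHz ≤ fs/2 = 8 kHz, appears at 0.8 kHz.
20.8 kHz mod fs = 4.8 kHz.
4.8 kHz ≤ fs/2 = 8 kHz, appears at 4.8 kHz.
66.1 kHz mod fs = 2.1 kHz.
2.1 kHz ≤ fs/2 = 8 kHz, appears at 2.1 kHz.
Distinct values: {0.8 kHz, 2.1 kHz, 4.8 kHz} → 3.

3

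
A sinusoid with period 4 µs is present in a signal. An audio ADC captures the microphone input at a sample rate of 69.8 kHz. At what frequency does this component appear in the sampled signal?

T = 4 µs → f = 1/T = 250 kHz.
250 kHz mod fs = 40.6 kHz.
40.6 kHz > fs/2 = 34.9 kHz, folds to fs − 40.6 kHz = 29.2 kHz.

29.2 kHz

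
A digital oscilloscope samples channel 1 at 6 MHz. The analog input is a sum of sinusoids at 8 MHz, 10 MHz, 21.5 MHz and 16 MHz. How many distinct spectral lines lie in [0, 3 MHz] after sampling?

2

fs/2 = 3 MHz.
8 MHz mod fs = 2 MHz.
2 MHz ≤ fs/2 = 3 MHz, appears at 2 MHz.
10 MHz mod fs = 4 MHz.
4 MHz > fs/2 = 3 MHz, folds to fs − 4 MHz = 2 MHz.
21.5 MHz mod fs = 3.5 MHz.
3.5 MHz > fs/2 = 3 MHz, folds to fs − 3.5 MHz = 2.5 MHz.
16 MHz mod fs = 4 MHz.
4 MHz > fs/2 = 3 MHz, folds to fs − 4 MHz = 2 MHz.
Distinct values: {2 MHz, 2.5 MHz} → 2.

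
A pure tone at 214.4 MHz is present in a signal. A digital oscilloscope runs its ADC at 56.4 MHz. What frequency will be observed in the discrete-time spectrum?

214.4 MHz mod fs = 45.2 MHz.
45.2 MHz > fs/2 = 28.2 MHz, folds to fs − 45.2 MHz = 11.2 MHz.

11.2 MHz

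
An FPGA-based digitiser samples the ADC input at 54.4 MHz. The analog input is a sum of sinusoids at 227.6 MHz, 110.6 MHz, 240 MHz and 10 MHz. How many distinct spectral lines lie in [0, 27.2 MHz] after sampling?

3

fs/2 = 27.2 MHz.
227.6 MHz mod fs = 10 MHz.
10 MHz ≤ fs/2 = 27.2 MHz, appears at 10 MHz.
110.6 MHz mod fs = 1.8 MHz.
1.8 MHz ≤ fs/2 = 27.2 MHz, appears at 1.8 MHz.
240 MHz mod fs = 22.4 MHz.
22.4 MHz ≤ fs/2 = 27.2 MHz, appears at 22.4 MHz.
10 MHz ≤ fs/2 = 27.2 MHz, passes unchanged.
Distinct values: {1.8 MHz, 10 MHz, 22.4 MHz} → 3.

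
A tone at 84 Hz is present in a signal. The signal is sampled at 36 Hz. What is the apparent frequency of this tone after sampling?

12 Hz

84 Hz mod fs = 12 Hz.
12 Hz ≤ fs/2 = 18 Hz, appears at 12 Hz.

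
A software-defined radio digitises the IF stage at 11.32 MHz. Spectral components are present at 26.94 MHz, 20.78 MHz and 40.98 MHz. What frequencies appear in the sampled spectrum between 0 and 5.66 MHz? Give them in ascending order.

1.86 MHz, 4.3 MHz

fs/2 = 5.66 MHz.
26.94 MHz mod fs = 4.3 MHz.
4.3 MHz ≤ fs/2 = 5.66 MHz, appears at 4.3 MHz.
20.78 MHz mod fs = 9.46 MHz.
9.46 MHz > fs/2 = 5.66 MHz, folds to fs − 9.46 MHz = 1.86 MHz.
40.98 MHz mod fs = 7.02 MHz.
7.02 MHz > fs/2 = 5.66 MHz, folds to fs − 7.02 MHz = 4.3 MHz.
Distinct values: {1.86 MHz, 4.3 MHz}.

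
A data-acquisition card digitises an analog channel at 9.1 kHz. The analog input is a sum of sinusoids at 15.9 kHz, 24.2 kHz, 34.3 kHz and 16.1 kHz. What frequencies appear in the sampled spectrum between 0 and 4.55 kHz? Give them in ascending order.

fs/2 = 4.55 kHz.
15.9 kHz mod fs = 6.8 kHz.
6.8 kHz > fs/2 = 4.55 kHz, folds to fs − 6.8 kHz = 2.3 kHz.
24.2 kHz mod fs = 6 kHz.
6 kHz > fs/2 = 4.55 kHz, folds to fs − 6 kHz = 3.1 kHz.
34.3 kHz mod fs = 7 kHz.
7 kHz > fs/2 = 4.55 kHz, folds to fs − 7 kHz = 2.1 kHz.
16.1 kHz mod fs = 7 kHz.
7 kHz > fs/2 = 4.55 kHz, folds to fs − 7 kHz = 2.1 kHz.
Distinct values: {2.1 kHz, 2.3 kHz, 3.1 kHz}.

2.1 kHz, 2.3 kHz, 3.1 kHz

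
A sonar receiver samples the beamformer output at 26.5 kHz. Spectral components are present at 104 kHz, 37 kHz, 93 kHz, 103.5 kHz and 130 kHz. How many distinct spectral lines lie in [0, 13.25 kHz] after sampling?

4

fs/2 = 13.25 kHz.
104 kHz mod fs = 24.5 kHz.
24.5 kHz > fs/2 = 13.25 kHz, folds to fs − 24.5 kHz = 2 kHz.
37 kHz mod fs = 10.5 kHz.
10.5 kHz ≤ fs/2 = 13.25 kHz, appears at 10.5 kHz.
93 kHz mod fs = 13.5 kHz.
13.5 kHz > fs/2 = 13.25 kHz, folds to fs − 13.5 kHz = 13 kHz.
103.5 kHz mod fs = 24 kHz.
24 kHz > fs/2 = 13.25 kHz, folds to fs − 24 kHz = 2.5 kHz.
130 kHz mod fs = 24 kHz.
24 kHz > fs/2 = 13.25 kHz, folds to fs − 24 kHz = 2.5 kHz.
Distinct values: {2 kHz, 2.5 kHz, 10.5 kHz, 13 kHz} → 4.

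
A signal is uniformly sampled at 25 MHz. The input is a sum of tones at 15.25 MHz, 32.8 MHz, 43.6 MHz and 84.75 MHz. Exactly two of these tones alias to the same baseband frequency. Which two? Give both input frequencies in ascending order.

15.25 MHz, 84.75 MHz

fs/2 = 12.5 MHz.
15.25 MHz > fs/2 = 12.5 MHz, folds to fs − 15.25 MHz = 9.75 MHz.
32.8 MHz mod fs = 7.8 MHz.
7.8 MHz ≤ fs/2 = 12.5 MHz, appears at 7.8 MHz.
43.6 MHz mod fs = 18.6 MHz.
18.6 MHz > fs/2 = 12.5 MHz, folds to fs − 18.6 MHz = 6.4 MHz.
84.75 MHz mod fs = 9.75 MHz.
9.75 MHz ≤ fs/2 = 12.5 MHz, appears at 9.75 MHz.
15.25 MHz and 84.75 MHz both map to 9.75 MHz.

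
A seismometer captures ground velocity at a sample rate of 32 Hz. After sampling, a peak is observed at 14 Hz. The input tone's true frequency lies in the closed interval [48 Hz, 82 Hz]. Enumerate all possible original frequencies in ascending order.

Frequencies that alias to 14 Hz are k·fs ± 14 Hz for integer k ≥ 0.
k=0: 14 Hz.
k=1: 18 Hz, 46 Hz.
k=2: 50 Hz, 78 Hz.
k=3: 82 Hz, 110 Hz.
k=4: 114 Hz, 142 Hz.
Within [48 Hz, 82 Hz]: 50 Hz, 78 Hz, 82 Hz.

50 Hz, 78 Hz, 82 Hz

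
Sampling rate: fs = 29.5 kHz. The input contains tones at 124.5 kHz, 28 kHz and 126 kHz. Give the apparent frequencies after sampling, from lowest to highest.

fs/2 = 14.75 kHz.
124.5 kHz mod fs = 6.5 kHz.
6.5 kHz ≤ fs/2 = 14.75 kHz, appears at 6.5 kHz.
28 kHz > fs/2 = 14.75 kHz, folds to fs − 28 kHz = 1.5 kHz.
126 kHz mod fs = 8 kHz.
8 kHz ≤ fs/2 = 14.75 kHz, appears at 8 kHz.
Distinct values: {1.5 kHz, 6.5 kHz, 8 kHz}.

1.5 kHz, 6.5 kHz, 8 kHz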